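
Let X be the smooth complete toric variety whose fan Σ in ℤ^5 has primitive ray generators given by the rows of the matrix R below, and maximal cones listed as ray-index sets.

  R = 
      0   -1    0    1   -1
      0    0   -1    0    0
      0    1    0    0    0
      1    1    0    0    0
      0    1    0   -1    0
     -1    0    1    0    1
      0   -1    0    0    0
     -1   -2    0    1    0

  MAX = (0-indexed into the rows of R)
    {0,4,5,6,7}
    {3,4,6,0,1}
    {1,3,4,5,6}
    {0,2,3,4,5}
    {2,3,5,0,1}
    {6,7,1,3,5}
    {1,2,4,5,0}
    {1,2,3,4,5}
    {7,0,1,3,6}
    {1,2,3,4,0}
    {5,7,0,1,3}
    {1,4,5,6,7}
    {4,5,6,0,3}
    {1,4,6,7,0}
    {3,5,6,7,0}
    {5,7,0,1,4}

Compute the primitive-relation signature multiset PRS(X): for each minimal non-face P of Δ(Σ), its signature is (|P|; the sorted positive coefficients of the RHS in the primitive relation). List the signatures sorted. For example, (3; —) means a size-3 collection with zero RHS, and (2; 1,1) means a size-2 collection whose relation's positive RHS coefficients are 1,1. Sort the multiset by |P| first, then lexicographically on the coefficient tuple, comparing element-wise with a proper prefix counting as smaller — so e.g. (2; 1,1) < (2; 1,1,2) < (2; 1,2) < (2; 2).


Δ(Σ) — 8 vertices, 5 min non-faces:

  • {2,6}:  v_{2} + v_{6} = 0  ⟹  sig = (2; —)
  • {2,7}:  v_{2} + v_{7} = v_{0} + v_{1} + v_{5}  ⟹  sig = (2; 1,1,1)
  • {3,4,7}:  v_{3} + v_{4} + v_{7} = 0  ⟹  sig = (3; —)
  • {0,1,5,6}:  v_{0} + v_{1} + v_{5} + v_{6} = v_{7}  ⟹  sig = (4; 1)
  • {0,1,3,4,5}:  v_{0} + v_{1} + v_{3} + v_{4} + v_{5} = v_{2}  ⟹  sig = (5; 1)

Hence PRS(X_Σ) =
[(2; —), (2; 1,1,1), (3; —), (4; 1), (5; 1)]


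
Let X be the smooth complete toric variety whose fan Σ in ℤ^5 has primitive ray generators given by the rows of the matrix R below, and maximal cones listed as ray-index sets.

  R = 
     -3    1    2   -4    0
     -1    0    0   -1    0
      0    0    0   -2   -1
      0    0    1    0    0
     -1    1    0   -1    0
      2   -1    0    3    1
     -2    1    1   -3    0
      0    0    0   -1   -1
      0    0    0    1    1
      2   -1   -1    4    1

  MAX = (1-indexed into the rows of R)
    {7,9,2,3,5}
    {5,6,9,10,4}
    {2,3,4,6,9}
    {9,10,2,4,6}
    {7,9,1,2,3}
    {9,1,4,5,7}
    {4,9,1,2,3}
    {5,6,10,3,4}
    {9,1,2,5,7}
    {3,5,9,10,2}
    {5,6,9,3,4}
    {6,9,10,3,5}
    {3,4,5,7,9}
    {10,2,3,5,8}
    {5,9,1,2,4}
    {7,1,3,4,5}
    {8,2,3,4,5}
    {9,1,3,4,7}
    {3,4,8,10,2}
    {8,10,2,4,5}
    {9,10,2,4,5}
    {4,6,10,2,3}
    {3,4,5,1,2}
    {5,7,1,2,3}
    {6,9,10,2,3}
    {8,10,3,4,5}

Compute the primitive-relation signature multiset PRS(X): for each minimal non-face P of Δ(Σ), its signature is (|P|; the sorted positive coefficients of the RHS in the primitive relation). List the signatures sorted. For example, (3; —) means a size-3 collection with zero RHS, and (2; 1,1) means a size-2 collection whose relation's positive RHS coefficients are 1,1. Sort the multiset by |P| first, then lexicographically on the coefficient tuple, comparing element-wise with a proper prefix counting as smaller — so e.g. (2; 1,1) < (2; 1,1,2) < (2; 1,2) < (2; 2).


The 14 primitive collections of Σ (r=10, n=5):

  • {8,9}:  v_{8} + v_{9} = 0  ⇒ sig = (2; —)
  • {7,10}:  v_{7} + v_{10} = v_{9}  ⇒ sig = (2; 1)
  • {1,10}:  v_{1} + v_{10} = v_{2} + v_{4} + v_{9}  ⇒ sig = (2; 1,1,1)
  • {6,8}:  v_{6} + v_{8} = v_{3} + v_{4} + v_{10}  ⇒ sig = (2; 1,1,1)
  • {7,8}:  v_{7} + v_{8} = v_{2} + v_{3} + v_{4} + v_{5}  ⇒ sig = (2; 1,1,1,1)
  • {6,7}:  v_{6} + v_{7} = v_{3} + v_{4} + 2·v_{9}  ⇒ sig = (2; 1,1,2)
  • {1,6}:  v_{1} + v_{6} = v_{2} + v_{3} + 2·v_{4} + 2·v_{9}  ⇒ sig = (2; 1,1,2,2)
  • {1,8}:  v_{1} + v_{8} = 2·v_{2} + v_{3} + 2·v_{4} + v_{5}  ⇒ sig = (2; 1,1,2,2)
  • {2,4,7}:  v_{2} + v_{4} + v_{7} = v_{1}  ⇒ sig = (3; 1)
  • {2,5,6}:  v_{2} + v_{5} + v_{6} = v_{9}  ⇒ sig = (3; 1)
  • {3,4,9,10}:  v_{3} + v_{4} + v_{9} + v_{10} = v_{6}  ⇒ sig = (4; 1)
  • {1,3,5,9}:  v_{1} + v_{3} + v_{5} + v_{9} = 2·v_{7}  ⇒ sig = (4; 2)
  • {2,3,4,5,10}:  v_{2} + v_{3} + v_{4} + v_{5} + v_{10} = 0  ⇒ sig = (5; —)
  • {2,3,4,5,9}:  v_{2} + v_{3} + v_{4} + v_{5} + v_{9} = v_{7}  ⇒ sig = (5; 1)

Hence PRS(X_Σ) =
    |P|=2: 8 collections, coeffs (), (1), (1,1,1), (1,1,1), (1,1,1,1), (1,1,2), (1,1,2,2), (1,1,2,2)
    |P|=3: 2 collections, coeffs (1), (1)
    |P|=4: 2 collections, coeffs (1), (2)
    |P|=5: 2 collections, coeffs (), (1)


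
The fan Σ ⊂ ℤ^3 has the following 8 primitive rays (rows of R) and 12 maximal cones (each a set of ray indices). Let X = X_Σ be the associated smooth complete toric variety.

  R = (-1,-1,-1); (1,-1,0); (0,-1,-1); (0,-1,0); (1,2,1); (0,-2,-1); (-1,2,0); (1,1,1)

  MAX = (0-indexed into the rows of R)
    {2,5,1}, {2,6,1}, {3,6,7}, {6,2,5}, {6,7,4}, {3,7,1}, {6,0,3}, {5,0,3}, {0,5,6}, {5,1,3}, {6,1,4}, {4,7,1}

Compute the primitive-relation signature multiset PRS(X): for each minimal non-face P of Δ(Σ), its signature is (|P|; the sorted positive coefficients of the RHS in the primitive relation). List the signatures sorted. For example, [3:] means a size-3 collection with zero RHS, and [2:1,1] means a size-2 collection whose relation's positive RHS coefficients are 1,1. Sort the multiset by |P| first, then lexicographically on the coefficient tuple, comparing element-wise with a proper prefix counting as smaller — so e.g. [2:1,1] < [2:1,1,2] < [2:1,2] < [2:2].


|primitive collections| = 14. Relations:

  P = {0,7}:  v_{0} + v_{7} = 0  ⇒ sig = [2:]
  P = {0,1}:  v_{0} + v_{1} = v_{5}  ⇒ sig = [2:1]
  P = {2,3}:  v_{2} + v_{3} = v_{5}  ⇒ sig = [2:1]
  P = {3,4}:  v_{3} + v_{4} = v_{7}  ⇒ sig = [2:1]
  P = {5,7}:  v_{5} + v_{7} = v_{1}  ⇒ sig = [2:1]
  P = {0,4}:  v_{0} + v_{4} = v_{1} + v_{6}  ⇒ sig = [2:1,1]
  P = {0,2}:  v_{0} + v_{2} = 2·v_{5} + v_{6}  ⇒ sig = [2:1,2]
  P = {2,7}:  v_{2} + v_{7} = 2·v_{1} + v_{6}  ⇒ sig = [2:1,2]
  P = {4,5}:  v_{4} + v_{5} = 2·v_{1} + v_{6}  ⇒ sig = [2:1,2]
  P = {2,4}:  v_{2} + v_{4} = 3·v_{1} + 2·v_{6}  ⇒ sig = [2:2,3]
  P = {1,3,6}:  v_{1} + v_{3} + v_{6} = 0  ⇒ sig = [3:]
  P = {1,5,6}:  v_{1} + v_{5} + v_{6} = v_{2}  ⇒ sig = [3:1]
  P = {1,6,7}:  v_{1} + v_{6} + v_{7} = v_{4}  ⇒ sig = [3:1]
  P = {3,5,6}:  v_{3} + v_{5} + v_{6} = v_{0}  ⇒ sig = [3:1]

so the primitive-relation signature multiset is
    [2:]
    [2:1]
    [2:1]
    [2:1]
    [2:1]
    [2:1,1]
    [2:1,2]
    [2:1,2]
    [2:1,2]
    [2:2,3]
    [3:]
    [3:1]
    [3:1]
    [3:1]


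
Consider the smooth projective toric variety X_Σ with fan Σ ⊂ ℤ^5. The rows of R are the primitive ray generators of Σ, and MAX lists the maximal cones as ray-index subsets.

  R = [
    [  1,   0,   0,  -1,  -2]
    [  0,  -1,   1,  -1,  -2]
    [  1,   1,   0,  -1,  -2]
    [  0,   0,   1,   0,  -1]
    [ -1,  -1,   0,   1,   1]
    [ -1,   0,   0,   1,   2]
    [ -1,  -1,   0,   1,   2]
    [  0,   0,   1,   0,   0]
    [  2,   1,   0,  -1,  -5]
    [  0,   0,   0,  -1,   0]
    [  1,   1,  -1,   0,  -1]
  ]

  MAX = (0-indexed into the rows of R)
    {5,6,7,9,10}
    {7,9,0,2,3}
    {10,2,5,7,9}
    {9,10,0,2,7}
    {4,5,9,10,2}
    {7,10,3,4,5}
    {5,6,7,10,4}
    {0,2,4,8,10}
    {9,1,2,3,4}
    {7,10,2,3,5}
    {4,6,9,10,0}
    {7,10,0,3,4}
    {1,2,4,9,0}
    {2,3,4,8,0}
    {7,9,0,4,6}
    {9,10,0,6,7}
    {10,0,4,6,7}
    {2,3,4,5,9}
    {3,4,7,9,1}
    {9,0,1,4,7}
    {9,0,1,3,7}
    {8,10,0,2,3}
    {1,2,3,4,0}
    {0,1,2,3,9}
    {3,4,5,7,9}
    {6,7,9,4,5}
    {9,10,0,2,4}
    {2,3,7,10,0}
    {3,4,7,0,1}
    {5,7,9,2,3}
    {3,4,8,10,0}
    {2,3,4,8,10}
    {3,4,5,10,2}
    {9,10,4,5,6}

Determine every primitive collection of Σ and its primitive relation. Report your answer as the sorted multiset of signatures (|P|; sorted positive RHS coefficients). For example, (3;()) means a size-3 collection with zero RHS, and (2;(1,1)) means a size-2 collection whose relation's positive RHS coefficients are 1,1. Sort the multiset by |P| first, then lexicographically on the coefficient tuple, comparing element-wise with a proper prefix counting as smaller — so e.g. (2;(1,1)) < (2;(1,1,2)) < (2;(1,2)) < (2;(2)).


Σ has 17 primitive collections:

  • {0,5}:  v_{0} + v_{5} = 0  ⇒ sig = (2;())
  • {2,6}:  v_{2} + v_{6} = 0  ⇒ sig = (2;())
  • {3,6}:  v_{3} + v_{6} = v_{4} + v_{7}  ⇒ sig = (2;(1,1))
  • {1,5}:  v_{1} + v_{5} = v_{3} + v_{4} + v_{9}  ⇒ sig = (2;(1,1,1))
  • {1,10}:  v_{1} + v_{10} = v_{0} + v_{2} + v_{4}  ⇒ sig = (2;(1,1,1))
  • {5,8}:  v_{5} + v_{8} = v_{2} + v_{3} + v_{4} + v_{10}  ⇒ sig = (2;(1,1,1,1))
  • {6,8}:  v_{6} + v_{8} = v_{0} + v_{3} + v_{4} + v_{10}  ⇒ sig = (2;(1,1,1,1))
  • {1,6}:  v_{1} + v_{6} = v_{0} + 2·v_{4} + v_{7} + v_{9}  ⇒ sig = (2;(1,1,1,2))
  • {7,8}:  v_{7} + v_{8} = v_{0} + 2·v_{3} + v_{10}  ⇒ sig = (2;(1,1,2))
  • {8,9}:  v_{8} + v_{9} = v_{0} + 2·v_{2} + v_{4}  ⇒ sig = (2;(1,1,2))
  • {1,8}:  v_{1} + v_{8} = 2·v_{0} + 2·v_{2} + v_{3} + 2·v_{4}  ⇒ sig = (2;(1,2,2,2))
  • {2,4,7}:  v_{2} + v_{4} + v_{7} = v_{3}  ⇒ sig = (3;(1))
  • {3,9,10}:  v_{3} + v_{9} + v_{10} = v_{2}  ⇒ sig = (3;(1))
  • {1,2,7}:  v_{1} + v_{2} + v_{7} = v_{0} + 2·v_{3} + v_{9}  ⇒ sig = (3;(1,1,2))
  • {4,7,9,10}:  v_{4} + v_{7} + v_{9} + v_{10} = 0  ⇒ sig = (4;())
  • {0,3,4,9}:  v_{0} + v_{3} + v_{4} + v_{9} = v_{1}  ⇒ sig = (4;(1))
  • {0,2,3,4,10}:  v_{0} + v_{2} + v_{3} + v_{4} + v_{10} = v_{8}  ⇒ sig = (5;(1))

Signatures (|P|; sorted positive RHS coefficients), sorted:
    |P|=2: 11 collections, coeffs (), (), (1,1), (1,1,1), (1,1,1), (1,1,1,1), (1,1,1,1), (1,1,1,2), (1,1,2), (1,1,2), (1,2,2,2)
    |P|=3: 3 collections, coeffs (1), (1), (1,1,2)
    |P|=4: 2 collections, coeffs (), (1)
    |P|=5: 1 collection, coeffs (1)


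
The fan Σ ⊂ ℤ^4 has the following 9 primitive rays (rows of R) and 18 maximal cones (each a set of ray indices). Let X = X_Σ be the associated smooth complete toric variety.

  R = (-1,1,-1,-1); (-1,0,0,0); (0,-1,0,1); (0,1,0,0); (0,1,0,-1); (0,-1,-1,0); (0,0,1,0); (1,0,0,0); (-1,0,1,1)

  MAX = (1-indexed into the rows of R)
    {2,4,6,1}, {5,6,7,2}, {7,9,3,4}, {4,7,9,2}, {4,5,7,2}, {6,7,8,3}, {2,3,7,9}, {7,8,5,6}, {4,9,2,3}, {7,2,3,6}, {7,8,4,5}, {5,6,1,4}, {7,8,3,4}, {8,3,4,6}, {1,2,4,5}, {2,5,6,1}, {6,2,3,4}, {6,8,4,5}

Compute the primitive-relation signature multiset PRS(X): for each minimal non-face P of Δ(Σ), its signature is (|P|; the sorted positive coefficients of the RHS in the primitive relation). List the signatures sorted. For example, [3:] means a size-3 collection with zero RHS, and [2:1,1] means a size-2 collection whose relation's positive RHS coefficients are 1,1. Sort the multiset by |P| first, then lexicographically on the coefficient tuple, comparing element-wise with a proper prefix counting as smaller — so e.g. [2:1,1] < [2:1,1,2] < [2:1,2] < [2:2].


|primitive collections| = 12. Relations:

  P={2,8}:  v_{2} + v_{8} = 0  ⇒ sig = [2:]
  P={3,5}:  v_{3} + v_{5} = 0  ⇒ sig = [2:]
  P={1,7}:  v_{1} + v_{7} = v_{2} + v_{5}  ⇒ sig = [2:1,1]
  P={6,9}:  v_{6} + v_{9} = v_{2} + v_{3}  ⇒ sig = [2:1,1]
  P={1,3}:  v_{1} + v_{3} = v_{2} + v_{4} + v_{6}  ⇒ sig = [2:1,1,1]
  P={1,8}:  v_{1} + v_{8} = v_{4} + v_{5} + v_{6}  ⇒ sig = [2:1,1,1]
  P={5,9}:  v_{5} + v_{9} = v_{2} + v_{4} + v_{7}  ⇒ sig = [2:1,1,1]
  P={8,9}:  v_{8} + v_{9} = v_{3} + v_{4} + v_{7}  ⇒ sig = [2:1,1,1]
  P={1,9}:  v_{1} + v_{9} = 2·v_{2} + v_{4}  ⇒ sig = [2:1,2]
  P={4,6,7}:  v_{4} + v_{6} + v_{7} = 0  ⇒ sig = [3:]
  P={2,3,4,7}:  v_{2} + v_{3} + v_{4} + v_{7} = v_{9}  ⇒ sig = [4:1]
  P={2,4,5,6}:  v_{2} + v_{4} + v_{5} + v_{6} = v_{1}  ⇒ sig = [4:1]

Hence PRS(X_Σ) =
    |P|=2: 9 collections, coeffs (), (), (1,1), (1,1), (1,1,1), (1,1,1), (1,1,1), (1,1,1), (1,2)
    |P|=3: 1 collection, coeffs ()
    |P|=4: 2 collections, coeffs (1), (1)


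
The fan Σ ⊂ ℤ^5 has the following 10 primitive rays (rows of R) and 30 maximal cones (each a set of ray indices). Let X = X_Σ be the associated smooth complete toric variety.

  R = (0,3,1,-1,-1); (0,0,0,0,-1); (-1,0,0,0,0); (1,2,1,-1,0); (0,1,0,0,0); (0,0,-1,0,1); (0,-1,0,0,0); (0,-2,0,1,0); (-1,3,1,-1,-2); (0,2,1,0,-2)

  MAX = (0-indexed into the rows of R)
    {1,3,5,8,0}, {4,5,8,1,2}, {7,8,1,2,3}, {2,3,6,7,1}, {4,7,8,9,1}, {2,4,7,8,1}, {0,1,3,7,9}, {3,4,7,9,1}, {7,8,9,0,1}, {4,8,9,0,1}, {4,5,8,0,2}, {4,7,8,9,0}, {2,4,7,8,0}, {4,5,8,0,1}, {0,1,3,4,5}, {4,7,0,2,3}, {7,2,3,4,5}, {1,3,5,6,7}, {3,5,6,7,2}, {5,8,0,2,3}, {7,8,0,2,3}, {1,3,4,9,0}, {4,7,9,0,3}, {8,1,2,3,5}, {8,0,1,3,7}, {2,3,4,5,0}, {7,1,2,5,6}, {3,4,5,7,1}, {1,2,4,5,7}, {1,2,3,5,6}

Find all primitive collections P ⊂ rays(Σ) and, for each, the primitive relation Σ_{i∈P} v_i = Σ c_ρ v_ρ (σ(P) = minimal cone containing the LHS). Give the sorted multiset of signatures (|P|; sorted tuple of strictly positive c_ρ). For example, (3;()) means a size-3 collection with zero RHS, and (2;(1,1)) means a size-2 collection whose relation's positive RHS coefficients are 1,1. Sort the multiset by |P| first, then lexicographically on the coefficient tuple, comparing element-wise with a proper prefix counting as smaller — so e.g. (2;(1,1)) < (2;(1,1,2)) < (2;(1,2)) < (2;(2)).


Minimal non-faces — 14 found among 10 rays, 30 max cones:

  P={4,6}:  v_{4} + v_{6} = 0 — sig = (2;())
  P={0,6}:  v_{0} + v_{6} = v_{1} + v_{2} + v_{3} — sig = (2;(1,1,1))
  P={2,9}:  v_{2} + v_{9} = v_{4} + v_{7} + v_{8} — sig = (2;(1,1,1))
  P={6,9}:  v_{6} + v_{9} = v_{0} + v_{1} + v_{7} — sig = (2;(1,1,1))
  P={5,9}:  v_{5} + v_{9} = v_{1} + 2·v_{4} — sig = (2;(1,2))
  P={6,8}:  v_{6} + v_{8} = 2·v_{1} + 2·v_{2} + v_{3} — sig = (2;(1,2,2))
  P={0,1,2}:  v_{0} + v_{1} + v_{2} = v_{8} — sig = (3;(1))
  P={0,5,7}:  v_{0} + v_{5} + v_{7} = v_{4} — sig = (3;(1))
  P={5,7,8}:  v_{5} + v_{7} + v_{8} = v_{1} + v_{2} + v_{4} — sig = (3;(1,1,1))
  P={3,8,9}:  v_{3} + v_{8} + v_{9} = 3·v_{0} + v_{1} + v_{7} — sig = (3;(1,1,3))
  P={3,4,8}:  v_{3} + v_{4} + v_{8} = 2·v_{0} — sig = (3;(2))
  P={0,1,4,7}:  v_{0} + v_{1} + v_{4} + v_{7} = v_{9} — sig = (4;(1))
  P={1,2,3,4}:  v_{1} + v_{2} + v_{3} + v_{4} = v_{0} — sig = (4;(1))
  P={1,2,3,5,7}:  v_{1} + v_{2} + v_{3} + v_{5} + v_{7} = 0 — sig = (5;())

Hence PRS(X_Σ) =
[(2;()), (2;(1,1,1)), (2;(1,1,1)), (2;(1,1,1)), (2;(1,2)), (2;(1,2,2)), (3;(1)), (3;(1)), (3;(1,1,1)), (3;(1,1,3)), (3;(2)), (4;(1)), (4;(1)), (5;())]


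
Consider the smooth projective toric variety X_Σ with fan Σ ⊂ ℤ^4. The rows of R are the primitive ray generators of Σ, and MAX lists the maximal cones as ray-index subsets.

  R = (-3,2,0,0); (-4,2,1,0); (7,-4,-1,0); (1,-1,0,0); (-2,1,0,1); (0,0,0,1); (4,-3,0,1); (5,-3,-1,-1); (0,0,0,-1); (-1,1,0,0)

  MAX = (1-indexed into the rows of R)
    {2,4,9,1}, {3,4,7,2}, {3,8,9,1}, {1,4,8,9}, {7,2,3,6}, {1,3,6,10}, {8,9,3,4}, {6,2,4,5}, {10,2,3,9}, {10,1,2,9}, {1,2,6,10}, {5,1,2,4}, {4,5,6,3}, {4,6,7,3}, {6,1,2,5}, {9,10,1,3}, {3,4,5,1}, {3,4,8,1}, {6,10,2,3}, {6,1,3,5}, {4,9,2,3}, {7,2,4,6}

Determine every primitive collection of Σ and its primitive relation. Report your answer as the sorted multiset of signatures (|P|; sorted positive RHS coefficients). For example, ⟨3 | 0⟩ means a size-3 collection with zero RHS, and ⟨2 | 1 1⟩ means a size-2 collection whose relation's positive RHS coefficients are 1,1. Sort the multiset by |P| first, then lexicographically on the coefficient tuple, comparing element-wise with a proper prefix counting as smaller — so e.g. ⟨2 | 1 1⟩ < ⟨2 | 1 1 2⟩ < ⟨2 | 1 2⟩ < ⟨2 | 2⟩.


Σ has 18 primitive collections:

  P = {4,10}:  v_{4} + v_{10} = 0 ; sig = ⟨2 | 0⟩
  P = {6,9}:  v_{6} + v_{9} = 0 ; sig = ⟨2 | 0⟩
  P = {1,7}:  v_{1} + v_{7} = v_{4} + v_{6} ; sig = ⟨2 | 1 1⟩
  P = {2,8}:  v_{2} + v_{8} = v_{4} + v_{9} ; sig = ⟨2 | 1 1⟩
  P = {5,9}:  v_{5} + v_{9} = v_{1} + v_{4} ; sig = ⟨2 | 1 1⟩
  P = {5,10}:  v_{5} + v_{10} = v_{1} + v_{6} ; sig = ⟨2 | 1 1⟩
  P = {6,8}:  v_{6} + v_{8} = v_{1} + v_{3} + v_{4} ; sig = ⟨2 | 1 1 1⟩
  P = {7,9}:  v_{7} + v_{9} = v_{2} + v_{3} + v_{4} ; sig = ⟨2 | 1 1 1⟩
  P = {7,10}:  v_{7} + v_{10} = v_{2} + v_{3} + v_{6} ; sig = ⟨2 | 1 1 1⟩
  P = {8,10}:  v_{8} + v_{10} = v_{1} + v_{3} + v_{9} ; sig = ⟨2 | 1 1 1⟩
  P = {7,8}:  v_{7} + v_{8} = v_{3} + 2·v_{4} ; sig = ⟨2 | 1 2⟩
  P = {5,8}:  v_{5} + v_{8} = 2·v_{1} + v_{3} + 2·v_{4} ; sig = ⟨2 | 1 2 2⟩
  P = {5,7}:  v_{5} + v_{7} = 2·v_{4} + 2·v_{6} ; sig = ⟨2 | 2 2⟩
  P = {1,2,3}:  v_{1} + v_{2} + v_{3} = 0 ; sig = ⟨3 | 0⟩
  P = {1,4,6}:  v_{1} + v_{4} + v_{6} = v_{5} ; sig = ⟨3 | 1⟩
  P = {2,3,5}:  v_{2} + v_{3} + v_{5} = v_{4} + v_{6} ; sig = ⟨3 | 1 1⟩
  P = {1,3,4,9}:  v_{1} + v_{3} + v_{4} + v_{9} = v_{8} ; sig = ⟨4 | 1⟩
  P = {2,3,4,6}:  v_{2} + v_{3} + v_{4} + v_{6} = v_{7} ; sig = ⟨4 | 1⟩

so the primitive-relation signature multiset is
{ ⟨2 | 0⟩ ×2,  ⟨2 | 1 1⟩ ×4,  ⟨2 | 1 1 1⟩ ×4,  ⟨2 | 1 2⟩,  ⟨2 | 1 2 2⟩,  ⟨2 | 2 2⟩,  ⟨3 | 0⟩,  ⟨3 | 1⟩,  ⟨3 | 1 1⟩,  ⟨4 | 1⟩ ×2 }


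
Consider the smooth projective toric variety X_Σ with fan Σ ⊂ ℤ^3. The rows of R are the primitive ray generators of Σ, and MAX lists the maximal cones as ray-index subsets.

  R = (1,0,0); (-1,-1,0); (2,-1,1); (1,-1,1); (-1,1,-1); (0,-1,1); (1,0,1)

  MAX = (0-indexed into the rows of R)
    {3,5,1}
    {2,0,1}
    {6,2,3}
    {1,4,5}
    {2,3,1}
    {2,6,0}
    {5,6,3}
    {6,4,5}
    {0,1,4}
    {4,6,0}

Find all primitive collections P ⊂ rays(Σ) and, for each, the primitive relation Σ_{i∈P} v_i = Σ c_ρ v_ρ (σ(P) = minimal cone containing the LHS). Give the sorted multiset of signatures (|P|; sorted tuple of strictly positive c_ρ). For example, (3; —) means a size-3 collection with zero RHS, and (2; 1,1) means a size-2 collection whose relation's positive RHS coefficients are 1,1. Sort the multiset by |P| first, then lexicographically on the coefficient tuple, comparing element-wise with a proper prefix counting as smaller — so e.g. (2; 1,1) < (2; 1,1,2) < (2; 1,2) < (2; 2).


6 minimal non-faces of Δ(Σ) (on 7 rays):

  {3,4}:  v_{3} + v_{4} = 0  ⟹  sig = (2; —)
  {0,3}:  v_{0} + v_{3} = v_{2}  ⟹  sig = (2; 1)
  {0,5}:  v_{0} + v_{5} = v_{3}  ⟹  sig = (2; 1)
  {1,6}:  v_{1} + v_{6} = v_{5}  ⟹  sig = (2; 1)
  {2,4}:  v_{2} + v_{4} = v_{0}  ⟹  sig = (2; 1)
  {2,5}:  v_{2} + v_{5} = 2·v_{3}  ⟹  sig = (2; 2)

Hence PRS(X_Σ) =
{ (2; —),  (2; 1) ×4,  (2; 2) }


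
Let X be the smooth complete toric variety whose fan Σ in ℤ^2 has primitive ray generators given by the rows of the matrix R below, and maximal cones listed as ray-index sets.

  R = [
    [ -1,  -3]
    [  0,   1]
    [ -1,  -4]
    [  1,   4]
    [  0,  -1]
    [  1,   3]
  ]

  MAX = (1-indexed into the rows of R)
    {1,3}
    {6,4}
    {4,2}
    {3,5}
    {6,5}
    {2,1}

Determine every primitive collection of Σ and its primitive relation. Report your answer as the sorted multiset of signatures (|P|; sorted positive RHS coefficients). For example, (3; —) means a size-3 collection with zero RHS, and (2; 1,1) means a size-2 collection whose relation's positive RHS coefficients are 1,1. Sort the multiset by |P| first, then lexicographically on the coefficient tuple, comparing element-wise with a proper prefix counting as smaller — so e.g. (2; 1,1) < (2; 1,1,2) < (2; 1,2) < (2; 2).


|primitive collections| = 9. Relations:

  P={1,6}:  v_{1} + v_{6} = 0  ⇒ sig = (2; —)
  P={2,5}:  v_{2} + v_{5} = 0  ⇒ sig = (2; —)
  P={3,4}:  v_{3} + v_{4} = 0  ⇒ sig = (2; —)
  P={1,4}:  v_{1} + v_{4} = v_{2}  ⇒ sig = (2; 1)
  P={1,5}:  v_{1} + v_{5} = v_{3}  ⇒ sig = (2; 1)
  P={2,3}:  v_{2} + v_{3} = v_{1}  ⇒ sig = (2; 1)
  P={2,6}:  v_{2} + v_{6} = v_{4}  ⇒ sig = (2; 1)
  P={3,6}:  v_{3} + v_{6} = v_{5}  ⇒ sig = (2; 1)
  P={4,5}:  v_{4} + v_{5} = v_{6}  ⇒ sig = (2; 1)

Hence PRS(X_Σ) =
[(2; —), (2; —), (2; —), (2; 1), (2; 1), (2; 1), (2; 1), (2; 1), (2; 1)]


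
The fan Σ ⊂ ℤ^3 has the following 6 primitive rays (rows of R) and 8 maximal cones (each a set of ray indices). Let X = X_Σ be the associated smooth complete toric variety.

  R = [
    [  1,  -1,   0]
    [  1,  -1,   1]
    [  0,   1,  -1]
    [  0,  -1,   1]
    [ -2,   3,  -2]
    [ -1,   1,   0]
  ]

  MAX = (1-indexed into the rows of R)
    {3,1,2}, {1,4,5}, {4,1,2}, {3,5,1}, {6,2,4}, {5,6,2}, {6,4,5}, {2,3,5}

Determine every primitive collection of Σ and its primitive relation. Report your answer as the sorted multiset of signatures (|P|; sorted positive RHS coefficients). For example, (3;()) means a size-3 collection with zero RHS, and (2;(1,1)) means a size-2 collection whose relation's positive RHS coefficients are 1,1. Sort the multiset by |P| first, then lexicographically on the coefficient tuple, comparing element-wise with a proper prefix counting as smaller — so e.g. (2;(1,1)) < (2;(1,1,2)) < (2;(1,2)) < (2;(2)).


|primitive collections| = 5. Relations:

  P={1,6}:  v_{1} + v_{6} = 0  ⟹  sig = (2;())
  P={3,4}:  v_{3} + v_{4} = 0  ⟹  sig = (2;())
  P={3,6}:  v_{3} + v_{6} = v_{2} + v_{5}  ⟹  sig = (2;(1,1))
  P={1,2,5}:  v_{1} + v_{2} + v_{5} = v_{3}  ⟹  sig = (3;(1))
  P={2,4,5}:  v_{2} + v_{4} + v_{5} = v_{6}  ⟹  sig = (3;(1))

Hence PRS(X_Σ) =
{ (2;()) ×2,  (2;(1,1)),  (3;(1)) ×2 }


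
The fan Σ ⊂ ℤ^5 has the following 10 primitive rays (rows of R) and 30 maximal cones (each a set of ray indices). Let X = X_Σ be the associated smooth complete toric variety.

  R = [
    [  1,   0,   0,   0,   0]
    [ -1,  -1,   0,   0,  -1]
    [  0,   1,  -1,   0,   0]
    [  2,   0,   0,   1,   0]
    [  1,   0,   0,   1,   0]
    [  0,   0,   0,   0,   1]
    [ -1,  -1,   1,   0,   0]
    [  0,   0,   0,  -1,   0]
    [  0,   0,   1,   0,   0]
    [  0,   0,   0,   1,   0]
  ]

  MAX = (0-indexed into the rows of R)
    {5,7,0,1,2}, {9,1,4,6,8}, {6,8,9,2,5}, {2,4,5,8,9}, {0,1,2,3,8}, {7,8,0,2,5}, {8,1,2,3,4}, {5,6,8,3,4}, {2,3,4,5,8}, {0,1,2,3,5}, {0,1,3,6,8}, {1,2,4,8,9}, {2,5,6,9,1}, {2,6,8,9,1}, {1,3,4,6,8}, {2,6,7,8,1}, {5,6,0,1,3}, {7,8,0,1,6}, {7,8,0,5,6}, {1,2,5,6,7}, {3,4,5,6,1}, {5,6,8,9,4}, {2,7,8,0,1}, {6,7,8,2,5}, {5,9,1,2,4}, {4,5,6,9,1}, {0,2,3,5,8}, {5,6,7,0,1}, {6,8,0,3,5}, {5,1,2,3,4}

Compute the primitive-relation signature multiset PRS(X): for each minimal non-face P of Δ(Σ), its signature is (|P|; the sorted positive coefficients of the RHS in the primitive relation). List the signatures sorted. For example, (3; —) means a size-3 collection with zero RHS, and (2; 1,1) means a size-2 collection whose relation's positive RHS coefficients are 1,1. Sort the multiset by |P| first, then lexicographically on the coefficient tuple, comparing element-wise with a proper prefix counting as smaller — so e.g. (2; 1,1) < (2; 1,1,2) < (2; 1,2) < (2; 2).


10 collections generate NE(X_Σ); each relation:

  {7,9}:  v_{7} + v_{9} = 0 — sig = (2; —)
  {0,4}:  v_{0} + v_{4} = v_{3} — sig = (2; 1)
  {0,9}:  v_{0} + v_{9} = v_{4} — sig = (2; 1)
  {4,7}:  v_{4} + v_{7} = v_{0} — sig = (2; 1)
  {3,7}:  v_{3} + v_{7} = 2·v_{0} — sig = (2; 2)
  {3,9}:  v_{3} + v_{9} = 2·v_{4} — sig = (2; 2)
  {0,2,6}:  v_{0} + v_{2} + v_{6} = 0 — sig = (3; —)
  {1,5,8}:  v_{1} + v_{5} + v_{8} = v_{6} — sig = (3; 1)
  {2,3,6}:  v_{2} + v_{3} + v_{6} = v_{4} — sig = (3; 1)
  {2,4,6}:  v_{2} + v_{4} + v_{6} = v_{9} — sig = (3; 1)

Sorted signature multiset PRS(X):
{ (2; —),  (2; 1) ×3,  (2; 2) ×2,  (3; —),  (3; 1) ×3 }


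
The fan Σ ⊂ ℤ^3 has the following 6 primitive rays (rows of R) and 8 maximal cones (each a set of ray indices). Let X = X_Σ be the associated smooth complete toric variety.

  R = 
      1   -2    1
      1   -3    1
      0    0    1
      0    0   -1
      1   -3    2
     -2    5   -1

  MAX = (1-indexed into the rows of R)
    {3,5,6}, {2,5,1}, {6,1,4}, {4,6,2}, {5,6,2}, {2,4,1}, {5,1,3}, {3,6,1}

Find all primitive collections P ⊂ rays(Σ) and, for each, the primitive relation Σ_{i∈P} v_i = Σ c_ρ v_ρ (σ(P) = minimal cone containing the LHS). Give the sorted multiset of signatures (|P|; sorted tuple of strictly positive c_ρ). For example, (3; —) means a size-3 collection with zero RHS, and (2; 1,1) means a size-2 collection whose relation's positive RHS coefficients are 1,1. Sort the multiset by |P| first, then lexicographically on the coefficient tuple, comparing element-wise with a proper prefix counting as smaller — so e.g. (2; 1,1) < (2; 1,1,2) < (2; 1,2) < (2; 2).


Primitive collections (5):

  P={3,4}:  v_{3} + v_{4} = 0  ⟹  sig = (2; —)
  P={2,3}:  v_{2} + v_{3} = v_{5}  ⟹  sig = (2; 1)
  P={4,5}:  v_{4} + v_{5} = v_{2}  ⟹  sig = (2; 1)
  P={1,2,6}:  v_{1} + v_{2} + v_{6} = v_{3}  ⟹  sig = (3; 1)
  P={1,5,6}:  v_{1} + v_{5} + v_{6} = 2·v_{3}  ⟹  sig = (3; 2)

Sorted signature multiset PRS(X):
    (2; —)
    (2; 1)
    (2; 1)
    (3; 1)
    (3; 2)


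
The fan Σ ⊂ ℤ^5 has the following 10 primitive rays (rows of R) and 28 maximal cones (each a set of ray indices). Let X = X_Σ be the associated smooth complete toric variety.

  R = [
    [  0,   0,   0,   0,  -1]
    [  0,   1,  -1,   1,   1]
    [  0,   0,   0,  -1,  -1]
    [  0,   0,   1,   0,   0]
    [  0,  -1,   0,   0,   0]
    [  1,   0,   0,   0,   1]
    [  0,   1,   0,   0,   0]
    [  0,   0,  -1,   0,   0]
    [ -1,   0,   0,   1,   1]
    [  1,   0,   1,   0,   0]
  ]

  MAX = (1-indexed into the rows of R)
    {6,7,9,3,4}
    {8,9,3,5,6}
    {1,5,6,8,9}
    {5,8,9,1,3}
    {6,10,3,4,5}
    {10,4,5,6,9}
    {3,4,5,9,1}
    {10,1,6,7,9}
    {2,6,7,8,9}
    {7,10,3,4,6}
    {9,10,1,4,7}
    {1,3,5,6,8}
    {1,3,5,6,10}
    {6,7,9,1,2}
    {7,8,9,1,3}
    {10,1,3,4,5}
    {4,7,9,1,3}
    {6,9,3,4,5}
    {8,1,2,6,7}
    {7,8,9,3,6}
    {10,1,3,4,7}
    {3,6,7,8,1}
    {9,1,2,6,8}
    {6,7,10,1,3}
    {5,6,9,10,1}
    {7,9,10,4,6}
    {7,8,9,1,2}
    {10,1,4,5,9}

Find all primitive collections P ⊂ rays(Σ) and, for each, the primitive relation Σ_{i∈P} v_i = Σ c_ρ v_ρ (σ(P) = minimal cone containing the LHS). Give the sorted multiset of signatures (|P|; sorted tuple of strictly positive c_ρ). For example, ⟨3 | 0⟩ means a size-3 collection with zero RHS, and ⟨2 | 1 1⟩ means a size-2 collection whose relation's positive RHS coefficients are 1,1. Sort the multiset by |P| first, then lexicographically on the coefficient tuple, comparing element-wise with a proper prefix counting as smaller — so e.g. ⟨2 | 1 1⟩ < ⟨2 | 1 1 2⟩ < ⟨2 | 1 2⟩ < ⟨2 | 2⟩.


Δ(Σ) — 10 vertices, 11 min non-faces:

  • {4,8}:  v_{4} + v_{8} = 0  ⇒ sig = ⟨2 | 0⟩
  • {5,7}:  v_{5} + v_{7} = 0  ⇒ sig = ⟨2 | 0⟩
  • {2,3}:  v_{2} + v_{3} = v_{7} + v_{8}  ⇒ sig = ⟨2 | 1 1⟩
  • {8,10}:  v_{8} + v_{10} = v_{1} + v_{6}  ⇒ sig = ⟨2 | 1 1⟩
  • {2,4}:  v_{2} + v_{4} = v_{1} + v_{6} + v_{7} + v_{9}  ⇒ sig = ⟨2 | 1 1 1 1⟩
  • {2,5}:  v_{2} + v_{5} = v_{1} + v_{6} + v_{8} + v_{9}  ⇒ sig = ⟨2 | 1 1 1 1⟩
  • {2,10}:  v_{2} + v_{10} = 2·v_{1} + 2·v_{6} + v_{7} + v_{9}  ⇒ sig = ⟨2 | 1 1 2 2⟩
  • {1,4,6}:  v_{1} + v_{4} + v_{6} = v_{10}  ⇒ sig = ⟨3 | 1⟩
  • {3,9,10}:  v_{3} + v_{9} + v_{10} = v_{4}  ⇒ sig = ⟨3 | 1⟩
  • {1,3,6,9}:  v_{1} + v_{3} + v_{6} + v_{9} = 0  ⇒ sig = ⟨4 | 0⟩
  • {1,6,7,8,9}:  v_{1} + v_{6} + v_{7} + v_{8} + v_{9} = v_{2}  ⇒ sig = ⟨5 | 1⟩

Sorted signature multiset PRS(X):
{ ⟨2 | 0⟩ ×2,  ⟨2 | 1 1⟩ ×2,  ⟨2 | 1 1 1 1⟩ ×2,  ⟨2 | 1 1 2 2⟩,  ⟨3 | 1⟩ ×2,  ⟨4 | 0⟩,  ⟨5 | 1⟩ }


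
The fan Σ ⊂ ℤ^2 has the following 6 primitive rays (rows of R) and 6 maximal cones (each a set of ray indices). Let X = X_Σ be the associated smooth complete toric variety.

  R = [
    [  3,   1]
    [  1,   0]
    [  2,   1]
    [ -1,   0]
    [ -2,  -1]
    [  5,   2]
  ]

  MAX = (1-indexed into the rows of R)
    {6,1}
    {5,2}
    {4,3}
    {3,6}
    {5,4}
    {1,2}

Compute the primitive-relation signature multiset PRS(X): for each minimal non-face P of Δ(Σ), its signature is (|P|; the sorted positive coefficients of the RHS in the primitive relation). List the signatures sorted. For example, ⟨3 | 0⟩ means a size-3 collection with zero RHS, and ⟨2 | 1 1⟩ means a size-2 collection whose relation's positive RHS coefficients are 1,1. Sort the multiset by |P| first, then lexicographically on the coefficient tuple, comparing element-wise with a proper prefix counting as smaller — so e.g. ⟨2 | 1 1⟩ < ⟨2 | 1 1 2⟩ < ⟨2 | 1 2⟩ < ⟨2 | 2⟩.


9 minimal non-faces of Δ(Σ) (on 6 rays):

  • {2,4}:  v_{2} + v_{4} = 0  so sig = ⟨2 | 0⟩
  • {3,5}:  v_{3} + v_{5} = 0  so sig = ⟨2 | 0⟩
  • {1,3}:  v_{1} + v_{3} = v_{6}  so sig = ⟨2 | 1⟩
  • {1,4}:  v_{1} + v_{4} = v_{3}  so sig = ⟨2 | 1⟩
  • {1,5}:  v_{1} + v_{5} = v_{2}  so sig = ⟨2 | 1⟩
  • {2,3}:  v_{2} + v_{3} = v_{1}  so sig = ⟨2 | 1⟩
  • {5,6}:  v_{5} + v_{6} = v_{1}  so sig = ⟨2 | 1⟩
  • {2,6}:  v_{2} + v_{6} = 2·v_{1}  so sig = ⟨2 | 2⟩
  • {4,6}:  v_{4} + v_{6} = 2·v_{3}  so sig = ⟨2 | 2⟩

Signatures (|P|; sorted positive RHS coefficients), sorted:
    |P|=2: 9 collections, coeffs (), (), (1), (1), (1), (1), (1), (2), (2)


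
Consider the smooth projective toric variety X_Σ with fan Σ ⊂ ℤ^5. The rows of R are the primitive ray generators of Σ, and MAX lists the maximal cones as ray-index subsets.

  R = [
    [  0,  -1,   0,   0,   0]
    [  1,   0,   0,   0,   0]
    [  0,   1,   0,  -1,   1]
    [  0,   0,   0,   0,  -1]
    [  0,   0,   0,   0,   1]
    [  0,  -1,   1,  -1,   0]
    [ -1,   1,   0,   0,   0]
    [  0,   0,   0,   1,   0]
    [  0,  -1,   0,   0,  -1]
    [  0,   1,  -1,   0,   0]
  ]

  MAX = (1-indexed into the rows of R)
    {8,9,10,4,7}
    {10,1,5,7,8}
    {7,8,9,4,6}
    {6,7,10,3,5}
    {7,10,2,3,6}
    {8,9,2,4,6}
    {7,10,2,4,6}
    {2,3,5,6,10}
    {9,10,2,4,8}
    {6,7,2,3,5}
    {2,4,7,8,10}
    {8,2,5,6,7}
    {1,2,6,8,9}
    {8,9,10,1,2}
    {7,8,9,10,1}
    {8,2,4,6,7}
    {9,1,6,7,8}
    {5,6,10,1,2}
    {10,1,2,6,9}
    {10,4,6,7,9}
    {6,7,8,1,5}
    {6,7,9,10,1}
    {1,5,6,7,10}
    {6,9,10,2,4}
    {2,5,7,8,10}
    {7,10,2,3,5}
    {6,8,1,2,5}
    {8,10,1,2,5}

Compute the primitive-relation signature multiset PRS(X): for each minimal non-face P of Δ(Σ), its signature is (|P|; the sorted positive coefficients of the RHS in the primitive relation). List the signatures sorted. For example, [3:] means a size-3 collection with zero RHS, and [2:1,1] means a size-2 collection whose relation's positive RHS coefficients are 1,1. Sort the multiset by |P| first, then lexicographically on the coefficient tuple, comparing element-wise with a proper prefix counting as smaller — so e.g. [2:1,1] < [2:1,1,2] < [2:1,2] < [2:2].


11 minimal non-faces of Δ(Σ) (on 10 rays):

  {4,5}:  v_{4} + v_{5} = 0 ; sig = [2:]
  {1,4}:  v_{1} + v_{4} = v_{9} ; sig = [2:1]
  {5,9}:  v_{5} + v_{9} = v_{1} ; sig = [2:1]
  {3,9}:  v_{3} + v_{9} = v_{6} + v_{10} ; sig = [2:1,1]
  {1,3}:  v_{1} + v_{3} = v_{5} + v_{6} + v_{10} ; sig = [2:1,1,1]
  {3,8}:  v_{3} + v_{8} = v_{2} + v_{5} + v_{7} ; sig = [2:1,1,1]
  {3,4}:  v_{3} + v_{4} = v_{2} + v_{6} + v_{7} + v_{10} ; sig = [2:1,1,1,1]
  {1,2,7}:  v_{1} + v_{2} + v_{7} = 0 ; sig = [3:]
  {6,8,10}:  v_{6} + v_{8} + v_{10} = 0 ; sig = [3:]
  {2,7,9}:  v_{2} + v_{7} + v_{9} = v_{4} ; sig = [3:1]
  {2,5,6,7,10}:  v_{2} + v_{5} + v_{6} + v_{7} + v_{10} = v_{3} ; sig = [5:1]

Sorted signature multiset PRS(X):
    [2:]
    [2:1]
    [2:1]
    [2:1,1]
    [2:1,1,1]
    [2:1,1,1]
    [2:1,1,1,1]
    [3:]
    [3:]
    [3:1]
    [5:1]


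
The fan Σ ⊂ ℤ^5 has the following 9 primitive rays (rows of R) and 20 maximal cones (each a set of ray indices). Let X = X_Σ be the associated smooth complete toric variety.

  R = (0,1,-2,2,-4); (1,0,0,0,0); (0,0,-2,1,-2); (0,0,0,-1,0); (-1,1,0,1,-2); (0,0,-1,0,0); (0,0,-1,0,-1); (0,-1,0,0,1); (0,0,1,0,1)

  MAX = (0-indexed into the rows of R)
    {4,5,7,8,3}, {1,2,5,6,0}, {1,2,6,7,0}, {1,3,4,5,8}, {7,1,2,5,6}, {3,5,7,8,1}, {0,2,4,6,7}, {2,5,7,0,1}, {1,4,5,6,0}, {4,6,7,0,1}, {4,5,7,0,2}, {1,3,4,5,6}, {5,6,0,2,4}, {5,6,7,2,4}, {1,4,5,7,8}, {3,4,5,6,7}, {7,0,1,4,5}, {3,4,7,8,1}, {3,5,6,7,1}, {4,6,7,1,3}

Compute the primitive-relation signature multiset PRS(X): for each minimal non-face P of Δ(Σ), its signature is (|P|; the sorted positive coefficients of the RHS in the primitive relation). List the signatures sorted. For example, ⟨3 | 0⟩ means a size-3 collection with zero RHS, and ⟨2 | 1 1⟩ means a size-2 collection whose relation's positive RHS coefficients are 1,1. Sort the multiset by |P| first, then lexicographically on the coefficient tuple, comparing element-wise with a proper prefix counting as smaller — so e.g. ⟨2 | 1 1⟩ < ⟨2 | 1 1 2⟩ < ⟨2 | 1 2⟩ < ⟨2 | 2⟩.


9 minimal non-faces of Δ(Σ) (on 9 rays):

  {6,8}:  v_{6} + v_{8} = 0  ⇒ sig = ⟨2 | 0⟩
  {2,8}:  v_{2} + v_{8} = v_{1} + v_{4} + v_{5} + v_{7}  ⇒ sig = ⟨2 | 1 1 1 1⟩
  {0,3}:  v_{0} + v_{3} = v_{1} + v_{4} + 2·v_{6}  ⇒ sig = ⟨2 | 1 1 2⟩
  {0,8}:  v_{0} + v_{8} = 2·v_{1} + 2·v_{4} + v_{5} + v_{7}  ⇒ sig = ⟨2 | 1 1 2 2⟩
  {2,3}:  v_{2} + v_{3} = 2·v_{6}  ⇒ sig = ⟨2 | 2⟩
  {1,2,4}:  v_{1} + v_{2} + v_{4} = v_{0}  ⇒ sig = ⟨3 | 1⟩
  {0,5,6,7}:  v_{0} + v_{5} + v_{6} + v_{7} = 2·v_{2}  ⇒ sig = ⟨4 | 2⟩
  {1,3,4,5,7}:  v_{1} + v_{3} + v_{4} + v_{5} + v_{7} = v_{6}  ⇒ sig = ⟨5 | 1⟩
  {1,4,5,6,7}:  v_{1} + v_{4} + v_{5} + v_{6} + v_{7} = v_{2}  ⇒ sig = ⟨5 | 1⟩

so the primitive-relation signature multiset is
    |P|=2: 5 collections, coeffs (), (1,1,1,1), (1,1,2), (1,1,2,2), (2)
    |P|=3: 1 collection, coeffs (1)
    |P|=4: 1 collection, coeffs (2)
    |P|=5: 2 collections, coeffs (1), (1)


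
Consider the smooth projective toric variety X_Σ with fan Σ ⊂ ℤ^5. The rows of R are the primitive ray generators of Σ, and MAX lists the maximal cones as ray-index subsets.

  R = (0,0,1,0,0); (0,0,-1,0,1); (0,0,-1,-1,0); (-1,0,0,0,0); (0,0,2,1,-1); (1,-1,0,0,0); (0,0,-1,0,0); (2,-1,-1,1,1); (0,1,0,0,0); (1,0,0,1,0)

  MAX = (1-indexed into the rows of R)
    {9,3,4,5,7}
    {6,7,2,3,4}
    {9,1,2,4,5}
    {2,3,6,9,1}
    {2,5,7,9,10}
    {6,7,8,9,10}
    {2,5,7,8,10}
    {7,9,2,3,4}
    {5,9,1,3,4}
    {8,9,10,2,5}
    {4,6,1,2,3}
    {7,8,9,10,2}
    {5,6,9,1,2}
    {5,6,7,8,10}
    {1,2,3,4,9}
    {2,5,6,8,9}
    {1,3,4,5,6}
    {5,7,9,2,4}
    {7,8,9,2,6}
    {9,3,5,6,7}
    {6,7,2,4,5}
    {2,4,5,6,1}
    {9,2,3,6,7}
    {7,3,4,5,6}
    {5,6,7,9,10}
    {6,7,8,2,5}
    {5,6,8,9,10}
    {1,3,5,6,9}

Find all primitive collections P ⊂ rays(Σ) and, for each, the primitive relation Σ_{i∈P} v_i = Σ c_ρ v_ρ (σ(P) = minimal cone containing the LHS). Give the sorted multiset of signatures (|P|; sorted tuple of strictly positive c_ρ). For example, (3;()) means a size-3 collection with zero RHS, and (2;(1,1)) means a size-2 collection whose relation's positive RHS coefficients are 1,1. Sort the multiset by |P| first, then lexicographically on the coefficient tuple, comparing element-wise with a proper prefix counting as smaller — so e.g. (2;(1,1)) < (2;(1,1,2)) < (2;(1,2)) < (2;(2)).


The 12 primitive collections of Σ (r=10, n=5):

  {1,7}:  v_{1} + v_{7} = 0  ⇒ sig = (2;())
  {3,10}:  v_{3} + v_{10} = v_{6} + v_{7} + v_{9}  ⇒ sig = (2;(1,1,1))
  {4,10}:  v_{4} + v_{10} = v_{2} + v_{5} + v_{7}  ⇒ sig = (2;(1,1,1))
  {1,10}:  v_{1} + v_{10} = v_{2} + v_{5} + v_{6} + v_{9}  ⇒ sig = (2;(1,1,1,1))
  {3,8}:  v_{3} + v_{8} = v_{2} + 2·v_{6} + v_{7} + v_{9}  ⇒ sig = (2;(1,1,1,2))
  {4,8}:  v_{4} + v_{8} = 2·v_{2} + v_{5} + v_{6} + v_{7}  ⇒ sig = (2;(1,1,1,2))
  {1,8}:  v_{1} + v_{8} = 2·v_{2} + v_{5} + 2·v_{6} + v_{9}  ⇒ sig = (2;(1,1,2,2))
  {2,3,5}:  v_{2} + v_{3} + v_{5} = 0  ⇒ sig = (3;())
  {4,6,9}:  v_{4} + v_{6} + v_{9} = 0  ⇒ sig = (3;())
  {2,6,10}:  v_{2} + v_{6} + v_{10} = v_{8}  ⇒ sig = (3;(1))
  {5,7,8,9}:  v_{5} + v_{7} + v_{8} + v_{9} = 2·v_{10}  ⇒ sig = (4;(2))
  {2,5,6,7,9}:  v_{2} + v_{5} + v_{6} + v_{7} + v_{9} = v_{10}  ⇒ sig = (5;(1))

Signatures (|P|; sorted positive RHS coefficients), sorted:
    |P|=2: 7 collections, coeffs (), (1,1,1), (1,1,1), (1,1,1,1), (1,1,1,2), (1,1,1,2), (1,1,2,2)
    |P|=3: 3 collections, coeffs (), (), (1)
    |P|=4: 1 collection, coeffs (2)
    |P|=5: 1 collection, coeffs (1)


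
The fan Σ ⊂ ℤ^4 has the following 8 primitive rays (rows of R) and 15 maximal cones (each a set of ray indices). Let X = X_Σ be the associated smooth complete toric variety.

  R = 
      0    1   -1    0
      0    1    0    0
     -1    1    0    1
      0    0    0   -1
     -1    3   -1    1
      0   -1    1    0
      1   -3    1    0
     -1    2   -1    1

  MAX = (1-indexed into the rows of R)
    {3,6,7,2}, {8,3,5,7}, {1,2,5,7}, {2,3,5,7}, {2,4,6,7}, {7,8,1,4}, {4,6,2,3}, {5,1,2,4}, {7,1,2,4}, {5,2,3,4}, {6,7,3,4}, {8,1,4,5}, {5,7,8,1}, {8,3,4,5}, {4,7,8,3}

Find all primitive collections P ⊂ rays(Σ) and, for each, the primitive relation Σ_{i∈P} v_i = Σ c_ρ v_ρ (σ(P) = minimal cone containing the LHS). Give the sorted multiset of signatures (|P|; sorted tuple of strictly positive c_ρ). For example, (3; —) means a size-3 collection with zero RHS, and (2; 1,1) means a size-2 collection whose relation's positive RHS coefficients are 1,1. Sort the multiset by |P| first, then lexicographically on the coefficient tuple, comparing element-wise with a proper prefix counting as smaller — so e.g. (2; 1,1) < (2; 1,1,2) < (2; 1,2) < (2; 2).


Σ has 7 primitive collections:

  P={1,6}:  v_{1} + v_{6} = 0  so sig = (2; —)
  P={1,3}:  v_{1} + v_{3} = v_{8}  so sig = (2; 1)
  P={2,8}:  v_{2} + v_{8} = v_{5}  so sig = (2; 1)
  P={6,8}:  v_{6} + v_{8} = v_{3}  so sig = (2; 1)
  P={5,6}:  v_{5} + v_{6} = v_{2} + v_{3}  so sig = (2; 1,1)
  P={4,5,7}:  v_{4} + v_{5} + v_{7} = 0  so sig = (3; —)
  P={2,3,4,7}:  v_{2} + v_{3} + v_{4} + v_{7} = v_{6}  so sig = (4; 1)

so the primitive-relation signature multiset is
    |P|=2: 5 collections, coeffs (), (1), (1), (1), (1,1)
    |P|=3: 1 collection, coeffs ()
    |P|=4: 1 collection, coeffs (1)


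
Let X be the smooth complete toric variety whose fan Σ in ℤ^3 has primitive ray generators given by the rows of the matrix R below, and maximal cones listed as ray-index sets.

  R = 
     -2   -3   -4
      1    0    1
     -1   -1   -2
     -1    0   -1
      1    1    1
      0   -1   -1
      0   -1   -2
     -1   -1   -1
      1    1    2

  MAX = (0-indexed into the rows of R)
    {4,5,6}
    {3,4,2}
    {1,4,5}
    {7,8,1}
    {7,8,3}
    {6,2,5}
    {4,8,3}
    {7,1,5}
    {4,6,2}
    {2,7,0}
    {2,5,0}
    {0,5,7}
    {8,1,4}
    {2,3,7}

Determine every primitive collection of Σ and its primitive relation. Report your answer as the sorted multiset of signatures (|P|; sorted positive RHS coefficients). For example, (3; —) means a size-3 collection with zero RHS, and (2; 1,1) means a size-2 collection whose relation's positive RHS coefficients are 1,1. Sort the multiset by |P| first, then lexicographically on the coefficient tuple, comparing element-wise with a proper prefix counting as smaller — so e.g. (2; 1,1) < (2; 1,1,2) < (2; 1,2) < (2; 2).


17 collections generate NE(X_Σ); each relation:

  P = {1,3}:  v_{1} + v_{3} = 0 — sig = (2; —)
  P = {2,8}:  v_{2} + v_{8} = 0 — sig = (2; —)
  P = {4,7}:  v_{4} + v_{7} = 0 — sig = (2; —)
  P = {1,2}:  v_{1} + v_{2} = v_{5} — sig = (2; 1)
  P = {3,5}:  v_{3} + v_{5} = v_{2} — sig = (2; 1)
  P = {5,8}:  v_{5} + v_{8} = v_{1} — sig = (2; 1)
  P = {0,4}:  v_{0} + v_{4} = v_{2} + v_{5} — sig = (2; 1,1)
  P = {0,8}:  v_{0} + v_{8} = v_{5} + v_{7} — sig = (2; 1,1)
  P = {6,7}:  v_{6} + v_{7} = v_{2} + v_{5} — sig = (2; 1,1)
  P = {6,8}:  v_{6} + v_{8} = v_{4} + v_{5} — sig = (2; 1,1)
  P = {0,1}:  v_{0} + v_{1} = 2·v_{5} + v_{7} — sig = (2; 1,2)
  P = {0,3}:  v_{0} + v_{3} = 2·v_{2} + v_{7} — sig = (2; 1,2)
  P = {1,6}:  v_{1} + v_{6} = v_{4} + 2·v_{5} — sig = (2; 1,2)
  P = {3,6}:  v_{3} + v_{6} = 2·v_{2} + v_{4} — sig = (2; 1,2)
  P = {0,6}:  v_{0} + v_{6} = 2·v_{2} + 2·v_{5} — sig = (2; 2,2)
  P = {2,4,5}:  v_{2} + v_{4} + v_{5} = v_{6} — sig = (3; 1)
  P = {2,5,7}:  v_{2} + v_{5} + v_{7} = v_{0} — sig = (3; 1)

Signatures (|P|; sorted positive RHS coefficients), sorted:
    |P|=2: 15 collections, coeffs (), (), (), (1), (1), (1), (1,1), (1,1), (1,1), (1,1), (1,2), (1,2), (1,2), (1,2), (2,2)
    |P|=3: 2 collections, coeffs (1), (1)
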